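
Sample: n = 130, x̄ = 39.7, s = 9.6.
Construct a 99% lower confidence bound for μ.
μ ≥ 37.72

Lower bound (one-sided):
t* = 2.356 (one-sided for 99%)
Lower bound = x̄ - t* · s/√n = 39.7 - 2.356 · 9.6/√130 = 37.72

We are 99% confident that μ ≥ 37.72.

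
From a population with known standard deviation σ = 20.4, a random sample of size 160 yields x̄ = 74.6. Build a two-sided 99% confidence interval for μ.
(70.45, 78.75)

z-interval (σ known):
z* = 2.576 for 99% confidence

Margin of error = z* · σ/√n = 2.576 · 20.4/√160 = 4.15

CI: (74.6 - 4.15, 74.6 + 4.15) = (70.45, 78.75)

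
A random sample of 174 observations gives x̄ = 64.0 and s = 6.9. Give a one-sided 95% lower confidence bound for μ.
μ ≥ 63.13

Lower bound (one-sided):
t* = 1.654 (one-sided for 95%)
Lower bound = x̄ - t* · s/√n = 64.0 - 1.654 · 6.9/√174 = 63.13

We are 95% confident that μ ≥ 63.13.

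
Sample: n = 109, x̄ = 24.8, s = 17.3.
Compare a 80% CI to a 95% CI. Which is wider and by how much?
95% CI is wider by 2.30

df = 108
80% CI: t* = 1.289, (22.66, 26.94), width = 2 · t* · s/√n = 4.27
95% CI: t* = 1.982, (21.52, 28.08), width = 2 · t* · s/√n = 6.57

The 95% CI is wider by 6.57 - 4.27 = 2.30.
Higher confidence requires a wider interval.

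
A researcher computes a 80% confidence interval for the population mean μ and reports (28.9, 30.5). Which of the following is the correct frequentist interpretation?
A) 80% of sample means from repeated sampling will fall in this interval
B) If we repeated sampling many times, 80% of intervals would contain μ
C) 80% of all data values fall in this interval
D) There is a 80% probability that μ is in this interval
B

A) Wrong — coverage applies to intervals containing μ, not to future x̄ values.
B) Correct — this is the frequentist long-run coverage interpretation.
C) Wrong — a CI is about the parameter μ, not individual data values.
D) Wrong — μ is fixed; the randomness lives in the interval, not in μ.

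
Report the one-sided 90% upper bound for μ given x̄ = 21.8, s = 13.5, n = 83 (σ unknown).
μ ≤ 23.71

Upper bound (one-sided):
t* = 1.292 (one-sided for 90%)
Upper bound = x̄ + t* · s/√n = 21.8 + 1.292 · 13.5/√83 = 23.71

We are 90% confident that μ ≤ 23.71.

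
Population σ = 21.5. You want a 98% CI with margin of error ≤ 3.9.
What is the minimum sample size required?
n ≥ 165

For margin E ≤ 3.9:
n ≥ (z* · σ / E)²
n ≥ (2.326 · 21.5 / 3.9)²
n ≥ 164.42

Minimum n = 165 (rounding up)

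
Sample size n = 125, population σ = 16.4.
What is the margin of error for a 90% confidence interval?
Margin of error = 2.41

Margin of error = z* · σ/√n
= 1.645 · 16.4/√125
= 1.645 · 16.4/11.1803
= 2.41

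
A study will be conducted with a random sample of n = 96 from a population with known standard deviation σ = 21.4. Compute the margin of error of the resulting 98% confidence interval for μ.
Margin of error = 5.08

Margin of error = z* · σ/√n
= 2.326 · 21.4/√96
= 2.326 · 21.4/9.7980
= 5.08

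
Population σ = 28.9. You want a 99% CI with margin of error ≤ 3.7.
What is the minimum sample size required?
n ≥ 405

For margin E ≤ 3.7:
n ≥ (z* · σ / E)²
n ≥ (2.576 · 28.9 / 3.7)²
n ≥ 404.84

Minimum n = 405 (rounding up)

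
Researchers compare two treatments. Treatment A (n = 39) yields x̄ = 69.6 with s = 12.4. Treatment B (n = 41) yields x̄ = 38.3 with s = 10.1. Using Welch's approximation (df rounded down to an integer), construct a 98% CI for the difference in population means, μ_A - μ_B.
(25.27, 37.33)

Difference: x̄₁ - x̄₂ = 31.30
SE = √(s₁²/n₁ + s₂²/n₂) = √(12.4²/39 + 10.1²/41) = 2.5359
df = 73.35 → 73 (Welch–Satterthwaite, rounded down)
t* = 2.379

CI: 31.30 ± 2.379 · 2.5359 = 31.30 ± 6.03 = (25.27, 37.33)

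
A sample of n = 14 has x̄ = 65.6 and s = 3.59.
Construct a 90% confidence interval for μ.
(63.90, 67.30)

t-interval (σ unknown):
df = n - 1 = 13
t* = 1.771 for 90% confidence

Margin of error = t* · s/√n = 1.771 · 3.59/√14 = 1.70

CI: (63.90, 67.30)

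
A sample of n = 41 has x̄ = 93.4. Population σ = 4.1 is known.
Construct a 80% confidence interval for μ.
(92.58, 94.22)

z-interval (σ known):
z* = 1.282 for 80% confidence

Margin of error = z* · σ/√n = 1.282 · 4.1/√41 = 0.82

CI: (93.4 - 0.82, 93.4 + 0.82) = (92.58, 94.22)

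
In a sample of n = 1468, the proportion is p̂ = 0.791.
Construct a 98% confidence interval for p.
(0.766, 0.816)

Proportion CI:
SE = √(p̂(1-p̂)/n) = √(0.791 · 0.209 / 1468) = 0.01061

z* = 2.326
Margin = z* · SE = 2.326 · 0.01061 = 0.0247

CI: 0.791 ± 0.0247 = (0.766, 0.816)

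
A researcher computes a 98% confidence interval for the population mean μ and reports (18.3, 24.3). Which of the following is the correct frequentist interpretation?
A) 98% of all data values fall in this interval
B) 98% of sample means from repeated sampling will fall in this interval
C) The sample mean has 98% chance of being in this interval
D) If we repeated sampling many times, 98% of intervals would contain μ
D

A) Wrong — a CI is about the parameter μ, not individual data values.
B) Wrong — coverage applies to intervals containing μ, not to future x̄ values.
C) Wrong — x̄ is observed and sits in the interval by construction.
D) Correct — this is the frequentist long-run coverage interpretation.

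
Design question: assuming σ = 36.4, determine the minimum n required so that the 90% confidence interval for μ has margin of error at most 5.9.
n ≥ 103

For margin E ≤ 5.9:
n ≥ (z* · σ / E)²
n ≥ (1.645 · 36.4 / 5.9)²
n ≥ 103.00

Minimum n = 103 (rounding up)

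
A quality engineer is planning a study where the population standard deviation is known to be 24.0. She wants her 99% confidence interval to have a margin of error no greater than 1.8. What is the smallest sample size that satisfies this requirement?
n ≥ 1180

For margin E ≤ 1.8:
n ≥ (z* · σ / E)²
n ≥ (2.576 · 24.0 / 1.8)²
n ≥ 1179.69

Minimum n = 1180 (rounding up)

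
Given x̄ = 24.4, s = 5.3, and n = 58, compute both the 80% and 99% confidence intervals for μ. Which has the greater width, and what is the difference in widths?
99% CI is wider by 1.90

df = 57
80% CI: t* = 1.297, (23.50, 25.30), width = 2 · t* · s/√n = 1.81
99% CI: t* = 2.665, (22.55, 26.25), width = 2 · t* · s/√n = 3.71

The 99% CI is wider by 3.71 - 1.81 = 1.90.
Higher confidence requires a wider interval.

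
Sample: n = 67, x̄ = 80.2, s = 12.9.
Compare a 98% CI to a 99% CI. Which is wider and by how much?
99% CI is wider by 0.85

df = 66
98% CI: t* = 2.384, (76.44, 83.96), width = 2 · t* · s/√n = 7.51
99% CI: t* = 2.652, (76.02, 84.38), width = 2 · t* · s/√n = 8.36

The 99% CI is wider by 8.36 - 7.51 = 0.85.
Higher confidence requires a wider interval.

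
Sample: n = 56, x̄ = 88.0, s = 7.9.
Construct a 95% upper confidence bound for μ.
μ ≤ 89.77

Upper bound (one-sided):
t* = 1.673 (one-sided for 95%)
Upper bound = x̄ + t* · s/√n = 88.0 + 1.673 · 7.9/√56 = 89.77

We are 95% confident that μ ≤ 89.77.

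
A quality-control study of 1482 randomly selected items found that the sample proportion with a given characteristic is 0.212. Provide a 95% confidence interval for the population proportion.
(0.191, 0.233)

Proportion CI:
SE = √(p̂(1-p̂)/n) = √(0.212 · 0.788 / 1482) = 0.01062

z* = 1.960
Margin = z* · SE = 1.960 · 0.01062 = 0.0208

CI: 0.212 ± 0.0208 = (0.191, 0.233)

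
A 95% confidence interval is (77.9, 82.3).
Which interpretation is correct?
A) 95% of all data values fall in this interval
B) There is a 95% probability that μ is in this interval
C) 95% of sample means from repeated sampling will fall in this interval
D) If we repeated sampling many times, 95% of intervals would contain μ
D

A) Wrong — a CI is about the parameter μ, not individual data values.
B) Wrong — μ is fixed; the randomness lives in the interval, not in μ.
C) Wrong — coverage applies to intervals containing μ, not to future x̄ values.
D) Correct — this is the frequentist long-run coverage interpretation.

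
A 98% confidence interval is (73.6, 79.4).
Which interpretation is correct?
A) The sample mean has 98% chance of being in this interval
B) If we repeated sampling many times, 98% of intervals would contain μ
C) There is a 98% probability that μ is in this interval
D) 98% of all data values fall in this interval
B

A) Wrong — x̄ is observed and sits in the interval by construction.
B) Correct — this is the frequentist long-run coverage interpretation.
C) Wrong — μ is fixed; the randomness lives in the interval, not in μ.
D) Wrong — a CI is about the parameter μ, not individual data values.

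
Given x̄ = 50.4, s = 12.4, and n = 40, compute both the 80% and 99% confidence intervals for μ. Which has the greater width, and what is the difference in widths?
99% CI is wider by 5.51

df = 39
80% CI: t* = 1.304, (47.84, 52.96), width = 2 · t* · s/√n = 5.11
99% CI: t* = 2.708, (45.09, 55.71), width = 2 · t* · s/√n = 10.62

The 99% CI is wider by 10.62 - 5.11 = 5.51.
Higher confidence requires a wider interval.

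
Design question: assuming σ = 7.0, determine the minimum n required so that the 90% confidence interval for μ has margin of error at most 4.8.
n ≥ 6

For margin E ≤ 4.8:
n ≥ (z* · σ / E)²
n ≥ (1.645 · 7.0 / 4.8)²
n ≥ 5.76

Minimum n = 6 (rounding up)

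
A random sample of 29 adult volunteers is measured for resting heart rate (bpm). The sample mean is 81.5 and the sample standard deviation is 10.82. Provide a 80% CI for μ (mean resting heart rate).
(78.86, 84.14)

t-interval (σ unknown):
df = n - 1 = 28
t* = 1.313 for 80% confidence

Margin of error = t* · s/√n = 1.313 · 10.82/√29 = 2.64

CI: (78.86, 84.14)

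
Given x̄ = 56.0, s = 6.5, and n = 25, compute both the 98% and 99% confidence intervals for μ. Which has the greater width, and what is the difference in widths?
99% CI is wider by 0.79

df = 24
98% CI: t* = 2.492, (52.76, 59.24), width = 2 · t* · s/√n = 6.48
99% CI: t* = 2.797, (52.36, 59.64), width = 2 · t* · s/√n = 7.27

The 99% CI is wider by 7.27 - 6.48 = 0.79.
Higher confidence requires a wider interval.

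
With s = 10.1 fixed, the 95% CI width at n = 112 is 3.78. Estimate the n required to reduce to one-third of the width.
n ≈ 1008

CI width ∝ 1/√n
To reduce width by factor 3, need √n to grow by 3 → need 3² = 9 times as many samples.

Current: n = 112, width = 3.78
New: n = 1008, width ≈ 1.25

Width reduced by factor of 3.78/1.25 = 3.02.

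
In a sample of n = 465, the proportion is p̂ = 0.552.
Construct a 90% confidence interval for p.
(0.514, 0.590)

Proportion CI:
SE = √(p̂(1-p̂)/n) = √(0.552 · 0.448 / 465) = 0.02306

z* = 1.645
Margin = z* · SE = 1.645 · 0.02306 = 0.0379

CI: 0.552 ± 0.0379 = (0.514, 0.590)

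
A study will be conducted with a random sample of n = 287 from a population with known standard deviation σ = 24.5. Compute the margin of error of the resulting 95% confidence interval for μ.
Margin of error = 2.83

Margin of error = z* · σ/√n
= 1.960 · 24.5/√287
= 1.960 · 24.5/16.9411
= 2.83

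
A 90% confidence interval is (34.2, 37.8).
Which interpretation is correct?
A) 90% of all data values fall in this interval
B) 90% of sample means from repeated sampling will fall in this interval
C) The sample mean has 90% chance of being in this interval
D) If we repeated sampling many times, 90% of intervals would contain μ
D

A) Wrong — a CI is about the parameter μ, not individual data values.
B) Wrong — coverage applies to intervals containing μ, not to future x̄ values.
C) Wrong — x̄ is observed and sits in the interval by construction.
D) Correct — this is the frequentist long-run coverage interpretation.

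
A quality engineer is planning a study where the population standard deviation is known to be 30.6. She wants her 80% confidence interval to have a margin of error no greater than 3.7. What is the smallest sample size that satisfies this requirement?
n ≥ 113

For margin E ≤ 3.7:
n ≥ (z* · σ / E)²
n ≥ (1.282 · 30.6 / 3.7)²
n ≥ 112.41

Minimum n = 113 (rounding up)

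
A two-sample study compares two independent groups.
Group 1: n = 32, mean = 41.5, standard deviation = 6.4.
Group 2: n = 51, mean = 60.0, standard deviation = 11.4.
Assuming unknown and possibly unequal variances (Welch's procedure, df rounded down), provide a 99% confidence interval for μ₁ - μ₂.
(-23.66, -13.34)

Difference: x̄₁ - x̄₂ = -18.50
SE = √(s₁²/n₁ + s₂²/n₂) = √(6.4²/32 + 11.4²/51) = 1.9566
df = 80.21 → 80 (Welch–Satterthwaite, rounded down)
t* = 2.639

CI: -18.50 ± 2.639 · 1.9566 = -18.50 ± 5.16 = (-23.66, -13.34)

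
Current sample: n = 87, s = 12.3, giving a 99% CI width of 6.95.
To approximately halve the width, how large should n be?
n ≈ 348

CI width ∝ 1/√n
To reduce width by factor 2, need √n to grow by 2 → need 2² = 4 times as many samples.

Current: n = 87, width = 6.95
New: n = 348, width ≈ 3.42

Width reduced by factor of 6.95/3.42 = 2.03.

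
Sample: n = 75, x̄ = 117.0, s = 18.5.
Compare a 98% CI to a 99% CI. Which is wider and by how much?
99% CI is wider by 1.14

df = 74
98% CI: t* = 2.378, (111.92, 122.08), width = 2 · t* · s/√n = 10.16
99% CI: t* = 2.644, (111.35, 122.65), width = 2 · t* · s/√n = 11.30

The 99% CI is wider by 11.30 - 10.16 = 1.14.
Higher confidence requires a wider interval.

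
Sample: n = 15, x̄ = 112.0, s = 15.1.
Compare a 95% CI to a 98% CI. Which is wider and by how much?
98% CI is wider by 3.73

df = 14
95% CI: t* = 2.145, (103.64, 120.36), width = 2 · t* · s/√n = 16.73
98% CI: t* = 2.624, (101.77, 122.23), width = 2 · t* · s/√n = 20.46

The 98% CI is wider by 20.46 - 16.73 = 3.73.
Higher confidence requires a wider interval.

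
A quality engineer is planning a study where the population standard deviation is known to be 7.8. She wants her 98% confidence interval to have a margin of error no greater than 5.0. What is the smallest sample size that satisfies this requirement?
n ≥ 14

For margin E ≤ 5.0:
n ≥ (z* · σ / E)²
n ≥ (2.326 · 7.8 / 5.0)²
n ≥ 13.17

Minimum n = 14 (rounding up)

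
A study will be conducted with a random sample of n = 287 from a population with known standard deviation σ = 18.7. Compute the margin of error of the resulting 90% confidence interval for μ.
Margin of error = 1.82

Margin of error = z* · σ/√n
= 1.645 · 18.7/√287
= 1.645 · 18.7/16.9411
= 1.82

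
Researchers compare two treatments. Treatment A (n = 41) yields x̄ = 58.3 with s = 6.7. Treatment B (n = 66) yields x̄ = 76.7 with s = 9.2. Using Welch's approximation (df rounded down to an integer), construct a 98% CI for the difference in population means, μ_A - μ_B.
(-22.04, -14.76)

Difference: x̄₁ - x̄₂ = -18.40
SE = √(s₁²/n₁ + s₂²/n₂) = √(6.7²/41 + 9.2²/66) = 1.5419
df = 102.25 → 102 (Welch–Satterthwaite, rounded down)
t* = 2.363

CI: -18.40 ± 2.363 · 1.5419 = -18.40 ± 3.64 = (-22.04, -14.76)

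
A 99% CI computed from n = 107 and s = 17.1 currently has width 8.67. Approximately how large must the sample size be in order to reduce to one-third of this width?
n ≈ 963

CI width ∝ 1/√n
To reduce width by factor 3, need √n to grow by 3 → need 3² = 9 times as many samples.

Current: n = 107, width = 8.67
New: n = 963, width ≈ 2.84

Width reduced by factor of 8.67/2.84 = 3.05.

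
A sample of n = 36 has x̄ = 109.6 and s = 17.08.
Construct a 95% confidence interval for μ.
(103.82, 115.38)

t-interval (σ unknown):
df = n - 1 = 35
t* = 2.030 for 95% confidence

Margin of error = t* · s/√n = 2.030 · 17.08/√36 = 5.78

CI: (103.82, 115.38)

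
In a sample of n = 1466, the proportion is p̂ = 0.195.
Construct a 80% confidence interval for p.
(0.182, 0.208)

Proportion CI:
SE = √(p̂(1-p̂)/n) = √(0.195 · 0.805 / 1466) = 0.01035

z* = 1.282
Margin = z* · SE = 1.282 · 0.01035 = 0.0133

CI: 0.195 ± 0.0133 = (0.182, 0.208)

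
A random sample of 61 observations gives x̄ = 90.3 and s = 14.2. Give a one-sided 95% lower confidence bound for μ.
μ ≥ 87.26

Lower bound (one-sided):
t* = 1.671 (one-sided for 95%)
Lower bound = x̄ - t* · s/√n = 90.3 - 1.671 · 14.2/√61 = 87.26

We are 95% confident that μ ≥ 87.26.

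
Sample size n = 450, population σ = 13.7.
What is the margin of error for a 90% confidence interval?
Margin of error = 1.06

Margin of error = z* · σ/√n
= 1.645 · 13.7/√450
= 1.645 · 13.7/21.2132
= 1.06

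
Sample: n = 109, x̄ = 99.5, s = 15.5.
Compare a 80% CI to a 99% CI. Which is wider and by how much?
99% CI is wider by 3.96

df = 108
80% CI: t* = 1.289, (97.59, 101.41), width = 2 · t* · s/√n = 3.83
99% CI: t* = 2.622, (95.61, 103.39), width = 2 · t* · s/√n = 7.79

The 99% CI is wider by 7.79 - 3.83 = 3.96.
Higher confidence requires a wider interval.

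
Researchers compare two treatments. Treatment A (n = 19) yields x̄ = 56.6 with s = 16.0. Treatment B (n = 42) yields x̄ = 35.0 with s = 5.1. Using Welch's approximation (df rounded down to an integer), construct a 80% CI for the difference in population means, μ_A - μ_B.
(16.61, 26.59)

Difference: x̄₁ - x̄₂ = 21.60
SE = √(s₁²/n₁ + s₂²/n₂) = √(16.0²/19 + 5.1²/42) = 3.7541
df = 19.67 → 19 (Welch–Satterthwaite, rounded down)
t* = 1.328

CI: 21.60 ± 1.328 · 3.7541 = 21.60 ± 4.99 = (16.61, 26.59)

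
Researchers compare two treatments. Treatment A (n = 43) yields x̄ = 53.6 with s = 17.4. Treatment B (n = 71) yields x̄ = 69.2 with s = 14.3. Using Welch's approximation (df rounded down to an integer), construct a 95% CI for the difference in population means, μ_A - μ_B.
(-21.87, -9.33)

Difference: x̄₁ - x̄₂ = -15.60
SE = √(s₁²/n₁ + s₂²/n₂) = √(17.4²/43 + 14.3²/71) = 3.1498
df = 75.78 → 75 (Welch–Satterthwaite, rounded down)
t* = 1.992

CI: -15.60 ± 1.992 · 3.1498 = -15.60 ± 6.27 = (-21.87, -9.33)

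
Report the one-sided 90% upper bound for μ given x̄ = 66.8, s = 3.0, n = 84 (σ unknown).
μ ≤ 67.22

Upper bound (one-sided):
t* = 1.292 (one-sided for 90%)
Upper bound = x̄ + t* · s/√n = 66.8 + 1.292 · 3.0/√84 = 67.22

We are 90% confident that μ ≤ 67.22.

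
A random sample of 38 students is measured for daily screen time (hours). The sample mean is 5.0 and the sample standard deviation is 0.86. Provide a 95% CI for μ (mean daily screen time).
(4.72, 5.28)

t-interval (σ unknown):
df = n - 1 = 37
t* = 2.026 for 95% confidence

Margin of error = t* · s/√n = 2.026 · 0.86/√38 = 0.28

CI: (4.72, 5.28)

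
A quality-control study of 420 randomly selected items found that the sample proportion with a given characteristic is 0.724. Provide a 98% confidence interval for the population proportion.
(0.673, 0.775)

Proportion CI:
SE = √(p̂(1-p̂)/n) = √(0.724 · 0.276 / 420) = 0.02181

z* = 2.326
Margin = z* · SE = 2.326 · 0.02181 = 0.0507

CI: 0.724 ± 0.0507 = (0.673, 0.775)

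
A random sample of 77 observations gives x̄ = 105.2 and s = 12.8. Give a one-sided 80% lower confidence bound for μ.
μ ≥ 103.97

Lower bound (one-sided):
t* = 0.846 (one-sided for 80%)
Lower bound = x̄ - t* · s/√n = 105.2 - 0.846 · 12.8/√77 = 103.97

We are 80% confident that μ ≥ 103.97.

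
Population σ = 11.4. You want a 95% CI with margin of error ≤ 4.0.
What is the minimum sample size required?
n ≥ 32

For margin E ≤ 4.0:
n ≥ (z* · σ / E)²
n ≥ (1.960 · 11.4 / 4.0)²
n ≥ 31.20

Minimum n = 32 (rounding up)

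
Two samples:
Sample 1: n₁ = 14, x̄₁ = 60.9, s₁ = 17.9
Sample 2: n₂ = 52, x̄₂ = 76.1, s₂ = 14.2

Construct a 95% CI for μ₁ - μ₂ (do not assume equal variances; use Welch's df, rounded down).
(-26.12, -4.28)

Difference: x̄₁ - x̄₂ = -15.20
SE = √(s₁²/n₁ + s₂²/n₂) = √(17.9²/14 + 14.2²/52) = 5.1734
df = 17.65 → 17 (Welch–Satterthwaite, rounded down)
t* = 2.110

CI: -15.20 ± 2.110 · 5.1734 = -15.20 ± 10.92 = (-26.12, -4.28)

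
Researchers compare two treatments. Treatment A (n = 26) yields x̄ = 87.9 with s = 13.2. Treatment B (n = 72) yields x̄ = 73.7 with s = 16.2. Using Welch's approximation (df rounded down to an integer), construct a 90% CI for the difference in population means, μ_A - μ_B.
(8.82, 19.58)

Difference: x̄₁ - x̄₂ = 14.20
SE = √(s₁²/n₁ + s₂²/n₂) = √(13.2²/26 + 16.2²/72) = 3.2166
df = 53.97 → 53 (Welch–Satterthwaite, rounded down)
t* = 1.674

CI: 14.20 ± 1.674 · 3.2166 = 14.20 ± 5.38 = (8.82, 19.58)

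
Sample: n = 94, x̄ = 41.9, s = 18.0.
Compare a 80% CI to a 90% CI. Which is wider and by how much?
90% CI is wider by 1.38

df = 93
80% CI: t* = 1.291, (39.50, 44.30), width = 2 · t* · s/√n = 4.79
90% CI: t* = 1.661, (38.82, 44.98), width = 2 · t* · s/√n = 6.17

The 90% CI is wider by 6.17 - 4.79 = 1.38.
Higher confidence requires a wider interval.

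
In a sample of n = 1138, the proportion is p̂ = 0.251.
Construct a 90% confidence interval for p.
(0.230, 0.272)

Proportion CI:
SE = √(p̂(1-p̂)/n) = √(0.251 · 0.749 / 1138) = 0.01285

z* = 1.645
Margin = z* · SE = 1.645 · 0.01285 = 0.0211

CI: 0.251 ± 0.0211 = (0.230, 0.272)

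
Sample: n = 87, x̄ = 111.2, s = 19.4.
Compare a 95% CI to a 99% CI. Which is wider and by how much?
99% CI is wider by 2.69

df = 86
95% CI: t* = 1.988, (107.07, 115.33), width = 2 · t* · s/√n = 8.27
99% CI: t* = 2.634, (105.72, 116.68), width = 2 · t* · s/√n = 10.96

The 99% CI is wider by 10.96 - 8.27 = 2.69.
Higher confidence requires a wider interval.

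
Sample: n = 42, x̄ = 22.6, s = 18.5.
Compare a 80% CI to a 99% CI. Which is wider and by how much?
99% CI is wider by 7.98

df = 41
80% CI: t* = 1.303, (18.88, 26.32), width = 2 · t* · s/√n = 7.44
99% CI: t* = 2.701, (14.89, 30.31), width = 2 · t* · s/√n = 15.42

The 99% CI is wider by 15.42 - 7.44 = 7.98.
Higher confidence requires a wider interval.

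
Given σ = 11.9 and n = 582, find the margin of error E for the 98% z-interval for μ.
Margin of error = 1.15

Margin of error = z* · σ/√n
= 2.326 · 11.9/√582
= 2.326 · 11.9/24.1247
= 1.15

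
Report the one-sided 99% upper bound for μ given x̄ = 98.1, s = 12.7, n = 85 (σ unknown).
μ ≤ 101.37

Upper bound (one-sided):
t* = 2.372 (one-sided for 99%)
Upper bound = x̄ + t* · s/√n = 98.1 + 2.372 · 12.7/√85 = 101.37

We are 99% confident that μ ≤ 101.37.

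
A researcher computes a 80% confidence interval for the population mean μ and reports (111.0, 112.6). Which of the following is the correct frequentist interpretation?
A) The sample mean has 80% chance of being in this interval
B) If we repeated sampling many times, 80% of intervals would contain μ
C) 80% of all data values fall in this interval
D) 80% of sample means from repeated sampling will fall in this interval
B

A) Wrong — x̄ is observed and sits in the interval by construction.
B) Correct — this is the frequentist long-run coverage interpretation.
C) Wrong — a CI is about the parameter μ, not individual data values.
D) Wrong — coverage applies to intervals containing μ, not to future x̄ values.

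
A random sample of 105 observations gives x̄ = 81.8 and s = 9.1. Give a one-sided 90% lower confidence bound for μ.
μ ≥ 80.65

Lower bound (one-sided):
t* = 1.290 (one-sided for 90%)
Lower bound = x̄ - t* · s/√n = 81.8 - 1.290 · 9.1/√105 = 80.65

We are 90% confident that μ ≥ 80.65.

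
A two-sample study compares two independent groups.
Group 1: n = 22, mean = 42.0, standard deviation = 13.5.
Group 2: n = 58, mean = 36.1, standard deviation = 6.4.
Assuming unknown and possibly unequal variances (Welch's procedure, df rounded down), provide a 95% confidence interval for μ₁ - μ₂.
(-0.29, 12.09)

Difference: x̄₁ - x̄₂ = 5.90
SE = √(s₁²/n₁ + s₂²/n₂) = √(13.5²/22 + 6.4²/58) = 2.9984
df = 24.67 → 24 (Welch–Satterthwaite, rounded down)
t* = 2.064

CI: 5.90 ± 2.064 · 2.9984 = 5.90 ± 6.19 = (-0.29, 12.09)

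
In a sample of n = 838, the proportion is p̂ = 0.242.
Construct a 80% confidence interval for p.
(0.223, 0.261)

Proportion CI:
SE = √(p̂(1-p̂)/n) = √(0.242 · 0.758 / 838) = 0.01480

z* = 1.282
Margin = z* · SE = 1.282 · 0.01480 = 0.0190

CI: 0.242 ± 0.0190 = (0.223, 0.261)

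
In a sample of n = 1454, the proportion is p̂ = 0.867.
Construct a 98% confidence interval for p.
(0.846, 0.888)

Proportion CI:
SE = √(p̂(1-p̂)/n) = √(0.867 · 0.133 / 1454) = 0.00891

z* = 2.326
Margin = z* · SE = 2.326 · 0.00891 = 0.0207

CI: 0.867 ± 0.0207 = (0.846, 0.888)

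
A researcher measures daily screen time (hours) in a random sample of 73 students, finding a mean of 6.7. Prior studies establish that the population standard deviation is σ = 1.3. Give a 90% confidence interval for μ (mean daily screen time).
(6.45, 6.95)

z-interval (σ known):
z* = 1.645 for 90% confidence

Margin of error = z* · σ/√n = 1.645 · 1.3/√73 = 0.25

CI: (6.7 - 0.25, 6.7 + 0.25) = (6.45, 6.95)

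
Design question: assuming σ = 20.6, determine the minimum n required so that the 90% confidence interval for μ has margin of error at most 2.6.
n ≥ 170

For margin E ≤ 2.6:
n ≥ (z* · σ / E)²
n ≥ (1.645 · 20.6 / 2.6)²
n ≥ 169.87

Minimum n = 170 (rounding up)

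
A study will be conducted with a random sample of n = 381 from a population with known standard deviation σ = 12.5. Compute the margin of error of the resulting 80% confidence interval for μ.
Margin of error = 0.82

Margin of error = z* · σ/√n
= 1.282 · 12.5/√381
= 1.282 · 12.5/19.5192
= 0.82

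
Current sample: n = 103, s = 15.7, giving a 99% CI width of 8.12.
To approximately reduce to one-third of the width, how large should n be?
n ≈ 927

CI width ∝ 1/√n
To reduce width by factor 3, need √n to grow by 3 → need 3² = 9 times as many samples.

Current: n = 103, width = 8.12
New: n = 927, width ≈ 2.66

Width reduced by factor of 8.12/2.66 = 3.05.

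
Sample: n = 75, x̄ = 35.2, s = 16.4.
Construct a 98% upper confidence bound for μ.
μ ≤ 39.16

Upper bound (one-sided):
t* = 2.091 (one-sided for 98%)
Upper bound = x̄ + t* · s/√n = 35.2 + 2.091 · 16.4/√75 = 39.16

We are 98% confident that μ ≤ 39.16.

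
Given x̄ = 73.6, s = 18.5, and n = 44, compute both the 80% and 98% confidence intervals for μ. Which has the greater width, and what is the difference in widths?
98% CI is wider by 6.22

df = 43
80% CI: t* = 1.302, (69.97, 77.23), width = 2 · t* · s/√n = 7.26
98% CI: t* = 2.416, (66.86, 80.34), width = 2 · t* · s/√n = 13.48

The 98% CI is wider by 13.48 - 7.26 = 6.22.
Higher confidence requires a wider interval.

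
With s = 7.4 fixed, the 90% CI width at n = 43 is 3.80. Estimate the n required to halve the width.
n ≈ 172

CI width ∝ 1/√n
To reduce width by factor 2, need √n to grow by 2 → need 2² = 4 times as many samples.

Current: n = 43, width = 3.80
New: n = 172, width ≈ 1.87

Width reduced by factor of 3.80/1.87 = 2.03.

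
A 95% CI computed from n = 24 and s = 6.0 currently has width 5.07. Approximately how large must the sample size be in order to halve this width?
n ≈ 96

CI width ∝ 1/√n
To reduce width by factor 2, need √n to grow by 2 → need 2² = 4 times as many samples.

Current: n = 24, width = 5.07
New: n = 96, width ≈ 2.43

Width reduced by factor of 5.07/2.43 = 2.09.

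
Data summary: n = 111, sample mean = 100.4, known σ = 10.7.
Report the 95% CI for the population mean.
(98.41, 102.39)

z-interval (σ known):
z* = 1.960 for 95% confidence

Margin of error = z* · σ/√n = 1.960 · 10.7/√111 = 1.99

CI: (100.4 - 1.99, 100.4 + 1.99) = (98.41, 102.39)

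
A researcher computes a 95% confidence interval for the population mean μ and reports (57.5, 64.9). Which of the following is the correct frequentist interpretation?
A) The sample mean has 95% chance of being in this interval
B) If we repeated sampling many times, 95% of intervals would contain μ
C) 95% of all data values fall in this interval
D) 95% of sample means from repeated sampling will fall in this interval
B

A) Wrong — x̄ is observed and sits in the interval by construction.
B) Correct — this is the frequentist long-run coverage interpretation.
C) Wrong — a CI is about the parameter μ, not individual data values.
D) Wrong — coverage applies to intervals containing μ, not to future x̄ values.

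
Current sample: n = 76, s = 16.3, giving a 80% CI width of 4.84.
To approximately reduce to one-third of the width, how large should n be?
n ≈ 684

CI width ∝ 1/√n
To reduce width by factor 3, need √n to grow by 3 → need 3² = 9 times as many samples.

Current: n = 76, width = 4.84
New: n = 684, width ≈ 1.60

Width reduced by factor of 4.84/1.60 = 3.02.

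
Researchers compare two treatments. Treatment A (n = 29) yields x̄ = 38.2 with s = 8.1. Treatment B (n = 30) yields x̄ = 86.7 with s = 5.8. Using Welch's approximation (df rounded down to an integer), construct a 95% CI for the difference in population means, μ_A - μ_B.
(-52.20, -44.80)

Difference: x̄₁ - x̄₂ = -48.50
SE = √(s₁²/n₁ + s₂²/n₂) = √(8.1²/29 + 5.8²/30) = 1.8395
df = 50.63 → 50 (Welch–Satterthwaite, rounded down)
t* = 2.009

CI: -48.50 ± 2.009 · 1.8395 = -48.50 ± 3.70 = (-52.20, -44.80)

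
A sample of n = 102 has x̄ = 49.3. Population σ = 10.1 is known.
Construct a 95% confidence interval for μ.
(47.34, 51.26)

z-interval (σ known):
z* = 1.960 for 95% confidence

Margin of error = z* · σ/√n = 1.960 · 10.1/√102 = 1.96

CI: (49.3 - 1.96, 49.3 + 1.96) = (47.34, 51.26)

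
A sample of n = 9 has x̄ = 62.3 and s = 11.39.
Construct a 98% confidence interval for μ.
(51.30, 73.30)

t-interval (σ unknown):
df = n - 1 = 8
t* = 2.896 for 98% confidence

Margin of error = t* · s/√n = 2.896 · 11.39/√9 = 11.00

CI: (51.30, 73.30)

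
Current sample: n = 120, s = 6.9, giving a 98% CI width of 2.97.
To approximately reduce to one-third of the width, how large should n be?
n ≈ 1080

CI width ∝ 1/√n
To reduce width by factor 3, need √n to grow by 3 → need 3² = 9 times as many samples.

Current: n = 120, width = 2.97
New: n = 1080, width ≈ 0.98

Width reduced by factor of 2.97/0.98 = 3.03.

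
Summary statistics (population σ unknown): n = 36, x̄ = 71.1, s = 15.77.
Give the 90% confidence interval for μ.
(66.66, 75.54)

t-interval (σ unknown):
df = n - 1 = 35
t* = 1.690 for 90% confidence

Margin of error = t* · s/√n = 1.690 · 15.77/√36 = 4.44

CI: (66.66, 75.54)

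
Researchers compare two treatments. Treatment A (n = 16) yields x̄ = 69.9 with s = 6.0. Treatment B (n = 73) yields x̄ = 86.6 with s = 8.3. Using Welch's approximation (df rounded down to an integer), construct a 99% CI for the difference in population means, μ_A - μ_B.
(-21.63, -11.77)

Difference: x̄₁ - x̄₂ = -16.70
SE = √(s₁²/n₁ + s₂²/n₂) = √(6.0²/16 + 8.3²/73) = 1.7871
df = 29.15 → 29 (Welch–Satterthwaite, rounded down)
t* = 2.756

CI: -16.70 ± 2.756 · 1.7871 = -16.70 ± 4.93 = (-21.63, -11.77)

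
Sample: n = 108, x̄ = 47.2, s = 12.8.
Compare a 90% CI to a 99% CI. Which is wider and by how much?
99% CI is wider by 2.37

df = 107
90% CI: t* = 1.659, (45.16, 49.24), width = 2 · t* · s/√n = 4.09
99% CI: t* = 2.623, (43.97, 50.43), width = 2 · t* · s/√n = 6.46

The 99% CI is wider by 6.46 - 4.09 = 2.37.
Higher confidence requires a wider interval.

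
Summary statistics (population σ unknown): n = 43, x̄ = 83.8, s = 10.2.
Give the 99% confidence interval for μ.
(79.60, 88.00)

t-interval (σ unknown):
df = n - 1 = 42
t* = 2.698 for 99% confidence

Margin of error = t* · s/√n = 2.698 · 10.2/√43 = 4.20

CI: (79.60, 88.00)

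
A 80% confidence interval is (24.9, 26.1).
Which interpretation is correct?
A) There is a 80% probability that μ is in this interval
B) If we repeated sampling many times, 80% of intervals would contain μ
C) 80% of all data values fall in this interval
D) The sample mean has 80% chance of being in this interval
B

A) Wrong — μ is fixed; the randomness lives in the interval, not in μ.
B) Correct — this is the frequentist long-run coverage interpretation.
C) Wrong — a CI is about the parameter μ, not individual data values.
D) Wrong — x̄ is observed and sits in the interval by construction.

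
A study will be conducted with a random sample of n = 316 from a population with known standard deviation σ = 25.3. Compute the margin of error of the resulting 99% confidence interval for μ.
Margin of error = 3.67

Margin of error = z* · σ/√n
= 2.576 · 25.3/√316
= 2.576 · 25.3/17.7764
= 3.67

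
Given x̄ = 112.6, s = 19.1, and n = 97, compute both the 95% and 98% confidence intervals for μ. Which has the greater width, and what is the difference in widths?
98% CI is wider by 1.48

df = 96
95% CI: t* = 1.985, (108.75, 116.45), width = 2 · t* · s/√n = 7.70
98% CI: t* = 2.366, (108.01, 117.19), width = 2 · t* · s/√n = 9.18

The 98% CI is wider by 9.18 - 7.70 = 1.48.
Higher confidence requires a wider interval.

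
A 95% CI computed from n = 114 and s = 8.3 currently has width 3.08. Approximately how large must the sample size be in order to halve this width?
n ≈ 456

CI width ∝ 1/√n
To reduce width by factor 2, need √n to grow by 2 → need 2² = 4 times as many samples.

Current: n = 114, width = 3.08
New: n = 456, width ≈ 1.53

Width reduced by factor of 3.08/1.53 = 2.01.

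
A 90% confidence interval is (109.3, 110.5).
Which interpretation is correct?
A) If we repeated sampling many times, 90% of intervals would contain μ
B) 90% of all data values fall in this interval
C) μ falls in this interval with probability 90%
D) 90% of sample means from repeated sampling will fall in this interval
A

A) Correct — this is the frequentist long-run coverage interpretation.
B) Wrong — a CI is about the parameter μ, not individual data values.
C) Wrong — μ is fixed; the randomness lives in the interval, not in μ.
D) Wrong — coverage applies to intervals containing μ, not to future x̄ values.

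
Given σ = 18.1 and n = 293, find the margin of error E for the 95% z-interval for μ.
Margin of error = 2.07

Margin of error = z* · σ/√n
= 1.960 · 18.1/√293
= 1.960 · 18.1/17.1172
= 2.07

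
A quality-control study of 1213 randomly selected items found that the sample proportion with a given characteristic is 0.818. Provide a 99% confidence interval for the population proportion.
(0.789, 0.847)

Proportion CI:
SE = √(p̂(1-p̂)/n) = √(0.818 · 0.182 / 1213) = 0.01108

z* = 2.576
Margin = z* · SE = 2.576 · 0.01108 = 0.0285

CI: 0.818 ± 0.0285 = (0.789, 0.847)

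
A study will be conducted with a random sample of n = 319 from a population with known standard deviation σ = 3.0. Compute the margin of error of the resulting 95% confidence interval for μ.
Margin of error = 0.33

Margin of error = z* · σ/√n
= 1.960 · 3.0/√319
= 1.960 · 3.0/17.8606
= 0.33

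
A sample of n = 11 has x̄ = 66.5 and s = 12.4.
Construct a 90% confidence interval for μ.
(59.73, 73.27)

t-interval (σ unknown):
df = n - 1 = 10
t* = 1.812 for 90% confidence

Margin of error = t* · s/√n = 1.812 · 12.4/√11 = 6.77

CI: (59.73, 73.27)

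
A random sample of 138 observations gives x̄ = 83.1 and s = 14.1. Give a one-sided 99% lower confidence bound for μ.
μ ≥ 80.27

Lower bound (one-sided):
t* = 2.354 (one-sided for 99%)
Lower bound = x̄ - t* · s/√n = 83.1 - 2.354 · 14.1/√138 = 80.27

We are 99% confident that μ ≥ 80.27.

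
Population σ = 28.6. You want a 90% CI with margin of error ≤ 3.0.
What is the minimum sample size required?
n ≥ 246

For margin E ≤ 3.0:
n ≥ (z* · σ / E)²
n ≥ (1.645 · 28.6 / 3.0)²
n ≥ 245.94

Minimum n = 246 (rounding up)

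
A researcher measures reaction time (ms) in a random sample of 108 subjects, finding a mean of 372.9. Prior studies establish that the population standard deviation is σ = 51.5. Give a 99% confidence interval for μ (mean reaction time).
(360.13, 385.67)

z-interval (σ known):
z* = 2.576 for 99% confidence

Margin of error = z* · σ/√n = 2.576 · 51.5/√108 = 12.77

CI: (372.9 - 12.77, 372.9 + 12.77) = (360.13, 385.67)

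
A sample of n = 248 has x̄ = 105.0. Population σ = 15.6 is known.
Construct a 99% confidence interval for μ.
(102.45, 107.55)

z-interval (σ known):
z* = 2.576 for 99% confidence

Margin of error = z* · σ/√n = 2.576 · 15.6/√248 = 2.55

CI: (105.0 - 2.55, 105.0 + 2.55) = (102.45, 107.55)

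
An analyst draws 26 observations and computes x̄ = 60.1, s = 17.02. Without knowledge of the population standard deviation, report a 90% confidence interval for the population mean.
(54.40, 65.80)

t-interval (σ unknown):
df = n - 1 = 25
t* = 1.708 for 90% confidence

Margin of error = t* · s/√n = 1.708 · 17.02/√26 = 5.70

CI: (54.40, 65.80)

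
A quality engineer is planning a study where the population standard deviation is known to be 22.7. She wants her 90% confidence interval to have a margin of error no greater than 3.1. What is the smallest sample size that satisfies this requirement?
n ≥ 146

For margin E ≤ 3.1:
n ≥ (z* · σ / E)²
n ≥ (1.645 · 22.7 / 3.1)²
n ≥ 145.10

Minimum n = 146 (rounding up)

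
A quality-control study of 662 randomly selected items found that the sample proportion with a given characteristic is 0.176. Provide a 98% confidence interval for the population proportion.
(0.142, 0.210)

Proportion CI:
SE = √(p̂(1-p̂)/n) = √(0.176 · 0.824 / 662) = 0.01480

z* = 2.326
Margin = z* · SE = 2.326 · 0.01480 = 0.0344

CI: 0.176 ± 0.0344 = (0.142, 0.210)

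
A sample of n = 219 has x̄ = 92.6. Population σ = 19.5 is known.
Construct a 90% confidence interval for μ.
(90.43, 94.77)

z-interval (σ known):
z* = 1.645 for 90% confidence

Margin of error = z* · σ/√n = 1.645 · 19.5/√219 = 2.17

CI: (92.6 - 2.17, 92.6 + 2.17) = (90.43, 94.77)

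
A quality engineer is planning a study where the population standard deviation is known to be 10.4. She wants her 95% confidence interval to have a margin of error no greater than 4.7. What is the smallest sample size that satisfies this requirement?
n ≥ 19

For margin E ≤ 4.7:
n ≥ (z* · σ / E)²
n ≥ (1.960 · 10.4 / 4.7)²
n ≥ 18.81

Minimum n = 19 (rounding up)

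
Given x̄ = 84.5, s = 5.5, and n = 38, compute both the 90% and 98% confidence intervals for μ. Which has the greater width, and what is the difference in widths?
98% CI is wider by 1.33

df = 37
90% CI: t* = 1.687, (82.99, 86.01), width = 2 · t* · s/√n = 3.01
98% CI: t* = 2.431, (82.33, 86.67), width = 2 · t* · s/√n = 4.34

The 98% CI is wider by 4.34 - 3.01 = 1.33.
Higher confidence requires a wider interval.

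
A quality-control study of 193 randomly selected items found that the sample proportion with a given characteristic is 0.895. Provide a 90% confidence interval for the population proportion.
(0.859, 0.931)

Proportion CI:
SE = √(p̂(1-p̂)/n) = √(0.895 · 0.105 / 193) = 0.02207

z* = 1.645
Margin = z* · SE = 1.645 · 0.02207 = 0.0363

CI: 0.895 ± 0.0363 = (0.859, 0.931)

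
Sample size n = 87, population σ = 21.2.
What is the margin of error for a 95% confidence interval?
Margin of error = 4.45

Margin of error = z* · σ/√n
= 1.960 · 21.2/√87
= 1.960 · 21.2/9.3274
= 4.45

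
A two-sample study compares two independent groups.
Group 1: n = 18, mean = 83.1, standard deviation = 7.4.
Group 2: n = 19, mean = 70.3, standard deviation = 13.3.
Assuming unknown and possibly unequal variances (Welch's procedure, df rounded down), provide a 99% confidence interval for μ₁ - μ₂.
(3.09, 22.51)

Difference: x̄₁ - x̄₂ = 12.80
SE = √(s₁²/n₁ + s₂²/n₂) = √(7.4²/18 + 13.3²/19) = 3.5146
df = 28.47 → 28 (Welch–Satterthwaite, rounded down)
t* = 2.763

CI: 12.80 ± 2.763 · 3.5146 = 12.80 ± 9.71 = (3.09, 22.51)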